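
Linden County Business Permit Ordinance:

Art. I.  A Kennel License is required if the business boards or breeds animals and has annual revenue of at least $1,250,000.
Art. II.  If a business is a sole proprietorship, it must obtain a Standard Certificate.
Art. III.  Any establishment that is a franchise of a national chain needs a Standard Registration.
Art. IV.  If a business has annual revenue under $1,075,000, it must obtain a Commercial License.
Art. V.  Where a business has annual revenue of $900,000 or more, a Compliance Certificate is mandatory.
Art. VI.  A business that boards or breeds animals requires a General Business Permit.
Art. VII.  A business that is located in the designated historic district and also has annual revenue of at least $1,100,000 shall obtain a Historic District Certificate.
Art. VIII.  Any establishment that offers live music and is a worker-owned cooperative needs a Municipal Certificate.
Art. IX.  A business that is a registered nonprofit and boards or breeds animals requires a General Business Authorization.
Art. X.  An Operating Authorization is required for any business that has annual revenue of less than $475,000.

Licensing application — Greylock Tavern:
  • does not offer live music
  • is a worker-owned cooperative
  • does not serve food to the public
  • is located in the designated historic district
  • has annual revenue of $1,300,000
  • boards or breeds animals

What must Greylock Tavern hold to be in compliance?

Art. I. boards or breeds animals; revenue $1,300,000 ≥ $1,250,000 → Kennel License required.
Art. II. is a worker-owned cooperative (not: is a sole proprietorship) → Standard Certificate not required.
Art. III. is a worker-owned cooperative (not: is a franchise of a national chain) → Standard Registration not required.
Art. IV. revenue $1,300,000 ≥ $1,075,000 → Commercial License not required.
Art. V. revenue $1,300,000 ≥ $900,000 → Compliance Certificate required.
Art. VI. boards or breeds animals → General Business Permit required.
Art. VII. is located in the designated historic district; revenue $1,300,000 ≥ $1,100,000 → Historic District Certificate required.
Art. VIII. does not offer live music; is a worker-owned cooperative → Municipal Certificate not required.
Art. IX. is a worker-owned cooperative (not: is a registered nonprofit); boards or breeds animals → General Business Authorization not required.
Art. X. revenue $1,300,000 ≥ $475,000 → Operating Authorization not required.

Compliance Certificate, General Business Permit, Historic District Certificate, Kennel License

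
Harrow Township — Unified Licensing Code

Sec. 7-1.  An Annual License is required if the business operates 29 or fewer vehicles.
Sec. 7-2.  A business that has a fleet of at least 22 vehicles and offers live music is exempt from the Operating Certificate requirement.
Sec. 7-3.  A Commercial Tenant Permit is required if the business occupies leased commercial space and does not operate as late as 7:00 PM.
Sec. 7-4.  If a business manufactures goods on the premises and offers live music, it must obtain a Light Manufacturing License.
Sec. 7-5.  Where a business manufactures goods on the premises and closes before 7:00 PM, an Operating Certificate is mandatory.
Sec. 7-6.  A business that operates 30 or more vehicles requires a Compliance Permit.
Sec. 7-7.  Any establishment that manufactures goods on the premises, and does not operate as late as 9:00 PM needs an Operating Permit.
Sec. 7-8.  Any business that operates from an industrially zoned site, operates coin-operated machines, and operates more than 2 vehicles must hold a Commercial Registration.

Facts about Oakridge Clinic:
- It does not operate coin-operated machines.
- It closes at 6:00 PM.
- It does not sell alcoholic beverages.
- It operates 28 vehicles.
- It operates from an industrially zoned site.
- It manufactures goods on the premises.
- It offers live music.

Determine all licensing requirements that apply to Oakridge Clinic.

Sec. 7-1. vehicles 28 ≤ 29 → Annual License required.
Sec. 7-2. vehicles 28 ≥ 22; offers live music → exempt from Operating Certificate.
Sec. 7-3. operates from an industrially zoned site (not: occupies leased commercial space); closes 6:00 PM, at/before 7:00 PM → Commercial Tenant Permit not required.
Sec. 7-4. manufactures goods on the premises; offers live music → Light Manufacturing License required.
Sec. 7-5. manufactures goods on the premises; closes 6:00 PM, at/before 7:00 PM → Operating Certificate required.
Sec. 7-6. vehicles 28 < 30 → Compliance Permit not required.
Sec. 7-7. manufactures goods on the premises; closes 6:00 PM, at/before 9:00 PM → Operating Permit required.
Sec. 7-8. operates from an industrially zoned site; does not operate coin-operated machines; vehicles 28 > 2 → Commercial Registration not required.

Annual License, Light Manufacturing License, Operating Permit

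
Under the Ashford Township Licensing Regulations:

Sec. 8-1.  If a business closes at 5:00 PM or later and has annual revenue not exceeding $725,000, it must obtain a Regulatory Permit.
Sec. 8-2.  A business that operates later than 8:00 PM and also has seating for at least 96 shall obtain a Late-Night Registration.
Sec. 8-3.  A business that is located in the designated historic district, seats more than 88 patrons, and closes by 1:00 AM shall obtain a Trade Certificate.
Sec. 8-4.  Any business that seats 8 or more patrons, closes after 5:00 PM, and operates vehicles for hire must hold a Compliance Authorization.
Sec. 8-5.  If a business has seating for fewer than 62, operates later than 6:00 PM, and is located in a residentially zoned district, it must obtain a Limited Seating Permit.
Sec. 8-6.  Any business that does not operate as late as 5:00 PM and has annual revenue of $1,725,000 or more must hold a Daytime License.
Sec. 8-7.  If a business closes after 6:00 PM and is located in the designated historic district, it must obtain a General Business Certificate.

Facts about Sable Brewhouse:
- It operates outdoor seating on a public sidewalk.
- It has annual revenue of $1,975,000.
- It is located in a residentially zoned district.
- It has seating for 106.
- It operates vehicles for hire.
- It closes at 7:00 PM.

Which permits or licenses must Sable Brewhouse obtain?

Sec. 8-1. closes 7:00 PM, after 5:00 PM; revenue $1,975,000 > $725,000 → Regulatory Permit not required.
Sec. 8-2. closes 7:00 PM, at/before 8:00 PM; seating 106 ≥ 96 → Late-Night Registration not required.
Sec. 8-3. is located in a residentially zoned district (not: is located in the designated historic district); seating 106 > 88; closes 7:00 PM, at/before 1:00 AM → Trade Certificate not required.
Sec. 8-4. seating 106 ≥ 8; closes 7:00 PM, after 5:00 PM; operates vehicles for hire → Compliance Authorization required.
Sec. 8-5. seating 106 ≥ 62; closes 7:00 PM, after 6:00 PM; is located in a residentially zoned district → Limited Seating Permit not required.
Sec. 8-6. closes 7:00 PM, after 5:00 PM; revenue $1,975,000 ≥ $1,725,000 → Daytime License not required.
Sec. 8-7. closes 7:00 PM, after 6:00 PM; is located in a residentially zoned district (not: is located in the designated historic district) → General Business Certificate not required.

Compliance Authorization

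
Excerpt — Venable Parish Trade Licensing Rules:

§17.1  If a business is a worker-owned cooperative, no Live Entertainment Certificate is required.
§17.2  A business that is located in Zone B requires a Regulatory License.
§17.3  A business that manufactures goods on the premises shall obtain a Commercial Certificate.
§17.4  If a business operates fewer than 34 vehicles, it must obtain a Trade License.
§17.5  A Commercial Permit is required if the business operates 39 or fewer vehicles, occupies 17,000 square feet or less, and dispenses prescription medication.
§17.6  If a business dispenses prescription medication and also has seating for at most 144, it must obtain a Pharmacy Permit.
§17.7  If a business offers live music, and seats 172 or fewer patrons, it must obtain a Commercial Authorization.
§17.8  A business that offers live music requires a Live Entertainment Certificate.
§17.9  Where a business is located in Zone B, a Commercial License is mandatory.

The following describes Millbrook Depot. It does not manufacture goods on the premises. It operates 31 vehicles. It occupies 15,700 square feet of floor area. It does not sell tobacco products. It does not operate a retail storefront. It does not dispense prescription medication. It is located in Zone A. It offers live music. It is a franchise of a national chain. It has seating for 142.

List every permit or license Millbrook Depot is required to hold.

§17.1 is a franchise of a national chain (not: is a worker-owned cooperative) → Live Entertainment Certificate exemption does not apply.
§17.2 is located in Zone A (not: is located in Zone B) → Regulatory License not required.
§17.3 does not manufacture goods on the premises → Commercial Certificate not required.
§17.4 vehicles 31 < 34 → Trade License required.
§17.5 vehicles 31 ≤ 39; floor area 15,700 square feet ≤ 17,000 square feet; does not dispense prescription medication → Commercial Permit not required.
§17.6 does not dispense prescription medication; seating 142 ≤ 144 → Pharmacy Permit not required.
§17.7 offers live music; seating 142 ≤ 172 → Commercial Authorization required.
§17.8 offers live music → Live Entertainment Certificate required.
§17.9 is located in Zone A (not: is located in Zone B) → Commercial License not required.

Commercial Authorization, Live Entertainment Certificate, Trade License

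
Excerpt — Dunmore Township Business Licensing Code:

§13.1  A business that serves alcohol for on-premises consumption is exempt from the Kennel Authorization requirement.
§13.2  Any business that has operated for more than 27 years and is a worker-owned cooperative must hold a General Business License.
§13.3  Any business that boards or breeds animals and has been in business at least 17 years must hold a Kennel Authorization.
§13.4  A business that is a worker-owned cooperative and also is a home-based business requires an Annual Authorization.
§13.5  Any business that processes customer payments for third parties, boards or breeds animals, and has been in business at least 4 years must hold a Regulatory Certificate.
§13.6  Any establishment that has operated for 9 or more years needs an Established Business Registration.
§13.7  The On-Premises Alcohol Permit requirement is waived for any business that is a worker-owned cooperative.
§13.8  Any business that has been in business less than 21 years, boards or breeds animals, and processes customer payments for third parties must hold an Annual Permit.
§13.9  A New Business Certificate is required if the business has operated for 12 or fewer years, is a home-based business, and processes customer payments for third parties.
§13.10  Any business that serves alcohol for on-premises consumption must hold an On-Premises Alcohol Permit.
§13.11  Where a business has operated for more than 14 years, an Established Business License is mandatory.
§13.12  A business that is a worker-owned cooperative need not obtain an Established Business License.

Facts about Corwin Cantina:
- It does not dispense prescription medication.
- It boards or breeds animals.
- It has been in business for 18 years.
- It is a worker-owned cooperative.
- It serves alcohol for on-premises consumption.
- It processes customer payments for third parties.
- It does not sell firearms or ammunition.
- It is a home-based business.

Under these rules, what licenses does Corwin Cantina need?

§13.1 serves alcohol for on-premises consumption → exempt from Kennel Authorization.
§13.2 years in business 18 ≤ 27; is a worker-owned cooperative → General Business License not required.
§13.3 boards or breeds animals; years in business 18 ≥ 17 → Kennel Authorization required.
§13.4 is a worker-owned cooperative; is a home-based business → Annual Authorization required.
§13.5 processes customer payments for third parties; boards or breeds animals; years in business 18 ≥ 4 → Regulatory Certificate required.
§13.6 years in business 18 ≥ 9 → Established Business Registration required.
§13.7 is a worker-owned cooperative → exempt from On-Premises Alcohol Permit.
§13.8 years in business 18 < 21; boards or breeds animals; processes customer payments for third parties → Annual Permit required.
§13.9 years in business 18 > 12; is a home-based business; processes customer payments for third parties → New Business Certificate not required.
§13.10 serves alcohol for on-premises consumption → On-Premises Alcohol Permit required.
§13.11 years in business 18 > 14 → Established Business License required.
§13.12 is a worker-owned cooperative → exempt from Established Business License.

Annual Authorization, Annual Permit, Established Business Registration, Regulatory Certificate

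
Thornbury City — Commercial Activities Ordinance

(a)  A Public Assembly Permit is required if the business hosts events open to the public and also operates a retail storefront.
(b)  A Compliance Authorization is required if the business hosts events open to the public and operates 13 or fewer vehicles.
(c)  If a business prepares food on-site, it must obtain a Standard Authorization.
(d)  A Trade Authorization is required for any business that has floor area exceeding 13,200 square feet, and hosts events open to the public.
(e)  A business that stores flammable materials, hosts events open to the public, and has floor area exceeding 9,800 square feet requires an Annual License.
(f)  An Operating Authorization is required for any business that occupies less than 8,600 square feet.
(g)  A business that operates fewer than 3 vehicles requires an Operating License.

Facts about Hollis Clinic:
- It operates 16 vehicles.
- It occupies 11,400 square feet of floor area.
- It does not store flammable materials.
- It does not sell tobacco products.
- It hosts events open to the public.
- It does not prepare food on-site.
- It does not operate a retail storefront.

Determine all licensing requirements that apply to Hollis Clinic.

None

(a) hosts events open to the public; does not operate a retail storefront → Public Assembly Permit not required.
(b) hosts events open to the public; vehicles 16 > 13 → Compliance Authorization not required.
(c) does not prepare food on-site → Standard Authorization not required.
(d) floor area 11,400 square feet ≤ 13,200 square feet; hosts events open to the public → Trade Authorization not required.
(e) does not store flammable materials; hosts events open to the public; floor area 11,400 square feet > 9,800 square feet → Annual License not required.
(f) floor area 11,400 square feet ≥ 8,600 square feet → Operating Authorization not required.
(g) vehicles 16 ≥ 3 → Operating License not required.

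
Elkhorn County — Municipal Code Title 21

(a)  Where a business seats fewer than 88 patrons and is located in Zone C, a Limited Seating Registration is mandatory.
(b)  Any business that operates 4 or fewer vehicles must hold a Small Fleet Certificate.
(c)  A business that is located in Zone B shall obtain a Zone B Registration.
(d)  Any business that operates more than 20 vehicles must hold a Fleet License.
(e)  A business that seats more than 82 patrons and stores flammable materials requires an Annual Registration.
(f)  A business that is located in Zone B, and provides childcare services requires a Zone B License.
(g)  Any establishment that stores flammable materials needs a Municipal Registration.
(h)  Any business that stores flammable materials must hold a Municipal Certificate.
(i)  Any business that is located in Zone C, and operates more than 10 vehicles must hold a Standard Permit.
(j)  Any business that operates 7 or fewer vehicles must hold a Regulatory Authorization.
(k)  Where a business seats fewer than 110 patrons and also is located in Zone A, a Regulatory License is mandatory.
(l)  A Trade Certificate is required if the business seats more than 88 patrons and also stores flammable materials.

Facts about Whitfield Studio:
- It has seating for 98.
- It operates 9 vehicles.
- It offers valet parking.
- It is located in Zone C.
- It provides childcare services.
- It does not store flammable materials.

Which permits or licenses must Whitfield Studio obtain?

(a) seating 98 ≥ 88; is located in Zone C → Limited Seating Registration not required.
(b) vehicles 9 > 4 → Small Fleet Certificate not required.
(c) is located in Zone C (not: is located in Zone B) → Zone B Registration not required.
(d) vehicles 9 ≤ 20 → Fleet License not required.
(e) seating 98 > 82; does not store flammable materials → Annual Registration not required.
(f) is located in Zone C (not: is located in Zone B); provides childcare services → Zone B License not required.
(g) does not store flammable materials → Municipal Registration not required.
(h) does not store flammable materials → Municipal Certificate not required.
(i) is located in Zone C; vehicles 9 ≤ 10 → Standard Permit not required.
(j) vehicles 9 > 7 → Regulatory Authorization not required.
(k) seating 98 < 110; is located in Zone C (not: is located in Zone A) → Regulatory License not required.
(l) seating 98 > 88; does not store flammable materials → Trade Certificate not required.

None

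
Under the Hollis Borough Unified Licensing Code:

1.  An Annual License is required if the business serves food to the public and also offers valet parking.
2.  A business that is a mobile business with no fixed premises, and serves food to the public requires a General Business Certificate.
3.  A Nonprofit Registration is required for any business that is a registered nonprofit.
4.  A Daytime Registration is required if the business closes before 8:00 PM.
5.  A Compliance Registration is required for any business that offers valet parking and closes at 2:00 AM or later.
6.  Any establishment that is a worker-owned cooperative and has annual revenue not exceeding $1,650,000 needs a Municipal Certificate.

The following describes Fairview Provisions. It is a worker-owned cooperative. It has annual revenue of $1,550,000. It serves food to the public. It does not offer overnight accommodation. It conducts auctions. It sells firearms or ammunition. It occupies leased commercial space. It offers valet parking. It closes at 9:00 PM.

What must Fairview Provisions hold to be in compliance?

1. serves food to the public; offers valet parking → Annual License required.
2. occupies leased commercial space (not: is a mobile business with no fixed premises); serves food to the public → General Business Certificate not required.
3. is a worker-owned cooperative (not: is a registered nonprofit) → Nonprofit Registration not required.
4. closes 9:00 PM, after 8:00 PM → Daytime Registration not required.
5. offers valet parking; closes 9:00 PM, at/before 2:00 AM → Compliance Registration not required.
6. is a worker-owned cooperative; revenue $1,550,000 ≤ $1,650,000 → Municipal Certificate required.

Annual License, Municipal Certificate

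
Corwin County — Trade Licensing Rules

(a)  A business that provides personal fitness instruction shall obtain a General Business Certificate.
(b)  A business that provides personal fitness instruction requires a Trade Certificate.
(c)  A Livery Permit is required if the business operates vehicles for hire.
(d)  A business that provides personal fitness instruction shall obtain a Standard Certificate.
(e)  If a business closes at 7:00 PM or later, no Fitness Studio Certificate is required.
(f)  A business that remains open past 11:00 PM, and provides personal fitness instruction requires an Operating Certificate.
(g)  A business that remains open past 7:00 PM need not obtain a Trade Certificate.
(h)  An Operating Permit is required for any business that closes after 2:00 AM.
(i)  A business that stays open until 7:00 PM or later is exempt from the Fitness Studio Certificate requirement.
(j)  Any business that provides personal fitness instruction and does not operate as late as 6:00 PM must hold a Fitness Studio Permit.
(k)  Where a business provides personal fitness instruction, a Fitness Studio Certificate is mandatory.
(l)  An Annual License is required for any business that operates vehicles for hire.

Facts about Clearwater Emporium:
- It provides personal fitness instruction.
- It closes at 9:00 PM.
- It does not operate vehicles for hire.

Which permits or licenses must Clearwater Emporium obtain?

(a) provides personal fitness instruction → General Business Certificate required.
(b) provides personal fitness instruction → Trade Certificate required.
(c) does not operate vehicles for hire → Livery Permit not required.
(d) provides personal fitness instruction → Standard Certificate required.
(e) closes 9:00 PM, after 7:00 PM → exempt from Fitness Studio Certificate.
(f) closes 9:00 PM, at/before 11:00 PM; provides personal fitness instruction → Operating Certificate not required.
(g) closes 9:00 PM, after 7:00 PM → exempt from Trade Certificate.
(h) closes 9:00 PM, at/before 2:00 AM → Operating Permit not required.
(i) closes 9:00 PM, after 7:00 PM → exempt from Fitness Studio Certificate.
(j) provides personal fitness instruction; closes 9:00 PM, after 6:00 PM → Fitness Studio Permit not required.
(k) provides personal fitness instruction → Fitness Studio Certificate required.
(l) does not operate vehicles for hire → Annual License not required.

General Business Certificate, Standard Certificate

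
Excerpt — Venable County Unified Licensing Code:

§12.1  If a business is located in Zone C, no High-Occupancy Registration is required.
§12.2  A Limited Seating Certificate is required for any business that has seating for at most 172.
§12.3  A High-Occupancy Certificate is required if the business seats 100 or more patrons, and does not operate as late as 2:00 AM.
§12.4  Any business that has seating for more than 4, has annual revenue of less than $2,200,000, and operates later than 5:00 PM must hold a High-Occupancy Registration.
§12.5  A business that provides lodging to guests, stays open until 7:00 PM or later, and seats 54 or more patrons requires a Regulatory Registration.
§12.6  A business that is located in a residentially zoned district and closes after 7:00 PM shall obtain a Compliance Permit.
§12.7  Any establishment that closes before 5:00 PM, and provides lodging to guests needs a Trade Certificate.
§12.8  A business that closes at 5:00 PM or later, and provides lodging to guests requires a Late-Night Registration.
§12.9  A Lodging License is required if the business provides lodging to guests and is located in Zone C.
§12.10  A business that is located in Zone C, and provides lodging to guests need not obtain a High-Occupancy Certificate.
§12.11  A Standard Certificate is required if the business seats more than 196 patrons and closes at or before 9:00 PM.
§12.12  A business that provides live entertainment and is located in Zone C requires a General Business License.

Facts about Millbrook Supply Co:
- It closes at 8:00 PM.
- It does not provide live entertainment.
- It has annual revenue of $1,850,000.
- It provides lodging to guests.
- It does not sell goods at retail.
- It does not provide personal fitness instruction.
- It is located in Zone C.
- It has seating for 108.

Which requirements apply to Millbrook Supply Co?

§12.1 is located in Zone C → exempt from High-Occupancy Registration.
§12.2 seating 108 ≤ 172 → Limited Seating Certificate required.
§12.3 seating 108 ≥ 100; closes 8:00 PM, at/before 2:00 AM → High-Occupancy Certificate required.
§12.4 seating 108 > 4; revenue $1,850,000 < $2,200,000; closes 8:00 PM, after 5:00 PM → High-Occupancy Registration required.
§12.5 provides lodging to guests; closes 8:00 PM, after 7:00 PM; seating 108 ≥ 54 → Regulatory Registration required.
§12.6 is located in Zone C (not: is located in a residentially zoned district); closes 8:00 PM, after 7:00 PM → Compliance Permit not required.
§12.7 closes 8:00 PM, after 5:00 PM; provides lodging to guests → Trade Certificate not required.
§12.8 closes 8:00 PM, after 5:00 PM; provides lodging to guests → Late-Night Registration required.
§12.9 provides lodging to guests; is located in Zone C → Lodging License required.
§12.10 is located in Zone C; provides lodging to guests → exempt from High-Occupancy Certificate.
§12.11 seating 108 ≤ 196; closes 8:00 PM, at/before 9:00 PM → Standard Certificate not required.
§12.12 does not provide live entertainment; is located in Zone C → General Business License not required.

Late-Night Registration, Limited Seating Certificate, Lodging License, Regulatory Registration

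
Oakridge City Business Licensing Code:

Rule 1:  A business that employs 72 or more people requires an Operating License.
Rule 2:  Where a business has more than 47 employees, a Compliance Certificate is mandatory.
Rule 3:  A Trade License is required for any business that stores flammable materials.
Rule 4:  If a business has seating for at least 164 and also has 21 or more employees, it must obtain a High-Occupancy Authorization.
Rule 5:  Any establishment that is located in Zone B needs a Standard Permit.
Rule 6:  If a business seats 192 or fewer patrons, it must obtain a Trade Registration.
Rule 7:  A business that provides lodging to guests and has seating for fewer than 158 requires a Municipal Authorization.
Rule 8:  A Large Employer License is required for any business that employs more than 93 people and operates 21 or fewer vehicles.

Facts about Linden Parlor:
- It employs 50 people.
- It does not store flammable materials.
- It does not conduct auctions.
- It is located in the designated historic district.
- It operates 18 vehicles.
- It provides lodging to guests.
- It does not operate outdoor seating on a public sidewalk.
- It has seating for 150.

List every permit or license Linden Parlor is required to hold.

Rule 1: employees 50 < 72 → Operating License not required.
Rule 2: employees 50 > 47 → Compliance Certificate required.
Rule 3: does not store flammable materials → Trade License not required.
Rule 4: seating 150 < 164; employees 50 ≥ 21 → High-Occupancy Authorization not required.
Rule 5: is located in the designated historic district (not: is located in Zone B) → Standard Permit not required.
Rule 6: seating 150 ≤ 192 → Trade Registration required.
Rule 7: provides lodging to guests; seating 150 < 158 → Municipal Authorization required.
Rule 8: employees 50 ≤ 93; vehicles 18 ≤ 21 → Large Employer License not required.

Compliance Certificate, Municipal Authorization, Trade Registration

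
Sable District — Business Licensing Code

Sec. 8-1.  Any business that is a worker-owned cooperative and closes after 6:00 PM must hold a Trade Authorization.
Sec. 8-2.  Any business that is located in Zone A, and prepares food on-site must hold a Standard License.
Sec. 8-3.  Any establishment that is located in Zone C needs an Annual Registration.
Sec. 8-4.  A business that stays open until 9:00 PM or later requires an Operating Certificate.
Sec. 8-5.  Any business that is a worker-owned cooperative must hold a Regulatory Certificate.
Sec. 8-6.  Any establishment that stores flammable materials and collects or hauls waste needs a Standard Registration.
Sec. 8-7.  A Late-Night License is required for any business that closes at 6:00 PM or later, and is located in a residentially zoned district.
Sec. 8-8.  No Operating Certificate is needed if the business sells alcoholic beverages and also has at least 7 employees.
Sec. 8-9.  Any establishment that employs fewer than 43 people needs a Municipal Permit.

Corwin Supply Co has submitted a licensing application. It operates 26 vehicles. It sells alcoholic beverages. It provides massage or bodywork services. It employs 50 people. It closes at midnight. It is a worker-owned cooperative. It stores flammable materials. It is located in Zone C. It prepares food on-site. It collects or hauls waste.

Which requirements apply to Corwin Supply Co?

Sec. 8-1. is a worker-owned cooperative; closes midnight, after 6:00 PM → Trade Authorization required.
Sec. 8-2. is located in Zone C (not: is located in Zone A); prepares food on-site → Standard License not required.
Sec. 8-3. is located in Zone C → Annual Registration required.
Sec. 8-4. closes midnight, after 9:00 PM → Operating Certificate required.
Sec. 8-5. is a worker-owned cooperative → Regulatory Certificate required.
Sec. 8-6. stores flammable materials; collects or hauls waste → Standard Registration required.
Sec. 8-7. closes midnight, after 6:00 PM; is located in Zone C (not: is located in a residentially zoned district) → Late-Night License not required.
Sec. 8-8. sells alcoholic beverages; employees 50 ≥ 7 → exempt from Operating Certificate.
Sec. 8-9. employees 50 ≥ 43 → Municipal Permit not required.

Annual Registration, Regulatory Certificate, Standard Registration, Trade Authorization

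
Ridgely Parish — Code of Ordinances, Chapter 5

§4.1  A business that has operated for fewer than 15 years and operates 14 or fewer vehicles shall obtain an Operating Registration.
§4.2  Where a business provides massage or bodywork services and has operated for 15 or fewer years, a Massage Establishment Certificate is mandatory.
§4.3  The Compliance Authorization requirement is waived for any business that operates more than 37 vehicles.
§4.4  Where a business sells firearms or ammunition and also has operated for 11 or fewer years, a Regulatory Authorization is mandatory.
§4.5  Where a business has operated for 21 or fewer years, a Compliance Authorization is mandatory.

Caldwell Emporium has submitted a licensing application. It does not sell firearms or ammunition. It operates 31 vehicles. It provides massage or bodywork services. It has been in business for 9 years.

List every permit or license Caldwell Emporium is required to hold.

Compliance Authorization, Massage Establishment Certificate

§4.1 years in business 9 < 15; vehicles 31 > 14 → Operating Registration not required.
§4.2 provides massage or bodywork services; years in business 9 ≤ 15 → Massage Establishment Certificate required.
§4.3 vehicles 31 ≤ 37 → Compliance Authorization exemption does not apply.
§4.4 does not sell firearms or ammunition; years in business 9 ≤ 11 → Regulatory Authorization not required.
§4.5 years in business 9 ≤ 21 → Compliance Authorization required.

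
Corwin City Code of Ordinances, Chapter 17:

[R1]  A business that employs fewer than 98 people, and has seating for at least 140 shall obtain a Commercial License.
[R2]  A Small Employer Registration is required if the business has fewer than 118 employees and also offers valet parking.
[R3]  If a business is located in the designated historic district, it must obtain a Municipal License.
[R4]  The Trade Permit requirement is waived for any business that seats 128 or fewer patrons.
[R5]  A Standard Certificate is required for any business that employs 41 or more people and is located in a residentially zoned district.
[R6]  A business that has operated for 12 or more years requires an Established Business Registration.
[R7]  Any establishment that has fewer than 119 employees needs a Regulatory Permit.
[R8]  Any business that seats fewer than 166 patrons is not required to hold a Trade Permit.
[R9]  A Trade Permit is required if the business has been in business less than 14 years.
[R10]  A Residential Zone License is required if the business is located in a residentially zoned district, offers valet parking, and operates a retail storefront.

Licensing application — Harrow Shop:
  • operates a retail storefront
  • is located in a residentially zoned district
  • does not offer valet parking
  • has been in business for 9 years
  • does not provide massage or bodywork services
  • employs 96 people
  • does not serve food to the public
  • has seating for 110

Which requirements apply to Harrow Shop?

[R1] employees 96 < 98; seating 110 < 140 → Commercial License not required.
[R2] employees 96 < 118; does not offer valet parking → Small Employer Registration not required.
[R3] is located in a residentially zoned district (not: is located in the designated historic district) → Municipal License not required.
[R4] seating 110 ≤ 128 → exempt from Trade Permit.
[R5] employees 96 ≥ 41; is located in a residentially zoned district → Standard Certificate required.
[R6] years in business 9 < 12 → Established Business Registration not required.
[R7] employees 96 < 119 → Regulatory Permit required.
[R8] seating 110 < 166 → exempt from Trade Permit.
[R9] years in business 9 < 14 → Trade Permit required.
[R10] is located in a residentially zoned district; does not offer valet parking; operates a retail storefront → Residential Zone License not required.

Regulatory Permit, Standard Certificate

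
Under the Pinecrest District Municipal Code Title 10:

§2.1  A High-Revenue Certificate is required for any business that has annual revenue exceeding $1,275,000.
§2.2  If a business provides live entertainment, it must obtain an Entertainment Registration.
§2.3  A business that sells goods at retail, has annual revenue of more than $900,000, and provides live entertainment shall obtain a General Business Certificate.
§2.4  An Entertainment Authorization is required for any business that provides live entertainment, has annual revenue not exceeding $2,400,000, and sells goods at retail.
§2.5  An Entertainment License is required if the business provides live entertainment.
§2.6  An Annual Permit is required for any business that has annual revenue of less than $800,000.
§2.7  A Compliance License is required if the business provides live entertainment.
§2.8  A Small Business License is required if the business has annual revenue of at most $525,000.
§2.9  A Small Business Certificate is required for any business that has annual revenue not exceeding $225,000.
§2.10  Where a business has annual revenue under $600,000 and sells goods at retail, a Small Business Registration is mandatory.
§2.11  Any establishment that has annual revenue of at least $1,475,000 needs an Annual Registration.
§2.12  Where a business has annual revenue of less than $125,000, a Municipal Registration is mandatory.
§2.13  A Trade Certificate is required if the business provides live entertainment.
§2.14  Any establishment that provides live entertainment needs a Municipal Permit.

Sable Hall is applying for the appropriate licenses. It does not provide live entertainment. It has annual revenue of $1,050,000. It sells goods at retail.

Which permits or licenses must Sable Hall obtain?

§2.1 revenue $1,050,000 ≤ $1,275,000 → High-Revenue Certificate not required.
§2.2 does not provide live entertainment → Entertainment Registration not required.
§2.3 sells goods at retail; revenue $1,050,000 > $900,000; does not provide live entertainment → General Business Certificate not required.
§2.4 does not provide live entertainment; revenue $1,050,000 ≤ $2,400,000; sells goods at retail → Entertainment Authorization not required.
§2.5 does not provide live entertainment → Entertainment License not required.
§2.6 revenue $1,050,000 ≥ $800,000 → Annual Permit not required.
§2.7 does not provide live entertainment → Compliance License not required.
§2.8 revenue $1,050,000 > $525,000 → Small Business License not required.
§2.9 revenue $1,050,000 > $225,000 → Small Business Certificate not required.
§2.10 revenue $1,050,000 ≥ $600,000; sells goods at retail → Small Business Registration not required.
§2.11 revenue $1,050,000 < $1,475,000 → Annual Registration not required.
§2.12 revenue $1,050,000 ≥ $125,000 → Municipal Registration not required.
§2.13 does not provide live entertainment → Trade Certificate not required.
§2.14 does not provide live entertainment → Municipal Permit not required.

None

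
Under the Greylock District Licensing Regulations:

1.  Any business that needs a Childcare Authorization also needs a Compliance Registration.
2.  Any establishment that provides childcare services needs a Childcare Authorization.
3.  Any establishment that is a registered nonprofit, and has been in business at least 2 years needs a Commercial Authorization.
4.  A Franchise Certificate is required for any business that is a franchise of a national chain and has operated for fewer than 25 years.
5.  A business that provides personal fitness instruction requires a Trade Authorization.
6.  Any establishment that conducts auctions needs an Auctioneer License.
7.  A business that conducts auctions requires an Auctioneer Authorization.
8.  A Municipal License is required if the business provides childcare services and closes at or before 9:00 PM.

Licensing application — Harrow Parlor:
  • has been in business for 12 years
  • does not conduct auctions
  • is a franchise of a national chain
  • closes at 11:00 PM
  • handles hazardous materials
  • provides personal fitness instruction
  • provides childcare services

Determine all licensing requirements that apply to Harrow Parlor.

Childcare Authorization, Compliance Registration, Franchise Certificate, Trade Authorization

1. Childcare Authorization is required → Compliance Registration also required.
2. provides childcare services → Childcare Authorization required.
3. is a franchise of a national chain (not: is a registered nonprofit); years in business 12 ≥ 2 → Commercial Authorization not required.
4. is a franchise of a national chain; years in business 12 < 25 → Franchise Certificate required.
5. provides personal fitness instruction → Trade Authorization required.
6. does not conduct auctions → Auctioneer License not required.
7. does not conduct auctions → Auctioneer Authorization not required.
8. provides childcare services; closes 11:00 PM, after 9:00 PM → Municipal License not required.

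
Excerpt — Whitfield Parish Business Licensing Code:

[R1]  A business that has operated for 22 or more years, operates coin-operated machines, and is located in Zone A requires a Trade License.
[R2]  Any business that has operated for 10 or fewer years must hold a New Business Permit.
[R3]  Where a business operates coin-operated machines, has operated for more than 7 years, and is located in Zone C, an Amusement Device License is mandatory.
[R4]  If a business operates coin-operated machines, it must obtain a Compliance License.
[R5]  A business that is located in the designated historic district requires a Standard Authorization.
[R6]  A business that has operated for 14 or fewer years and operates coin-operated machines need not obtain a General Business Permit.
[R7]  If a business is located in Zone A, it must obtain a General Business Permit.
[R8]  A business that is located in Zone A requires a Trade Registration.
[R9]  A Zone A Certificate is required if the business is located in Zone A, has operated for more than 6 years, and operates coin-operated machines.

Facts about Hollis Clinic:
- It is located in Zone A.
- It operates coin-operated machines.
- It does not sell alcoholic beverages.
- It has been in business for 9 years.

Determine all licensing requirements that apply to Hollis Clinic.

[R1] years in business 9 < 22; operates coin-operated machines; is located in Zone A → Trade License not required.
[R2] years in business 9 ≤ 10 → New Business Permit required.
[R3] operates coin-operated machines; years in business 9 > 7; is located in Zone A (not: is located in Zone C) → Amusement Device License not required.
[R4] operates coin-operated machines → Compliance License required.
[R5] is located in Zone A (not: is located in the designated historic district) → Standard Authorization not required.
[R6] years in business 9 ≤ 14; operates coin-operated machines → exempt from General Business Permit.
[R7] is located in Zone A → General Business Permit required.
[R8] is located in Zone A → Trade Registration required.
[R9] is located in Zone A; years in business 9 > 6; operates coin-operated machines → Zone A Certificate required.

Compliance License, New Business Permit, Trade Registration, Zone A Certificate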